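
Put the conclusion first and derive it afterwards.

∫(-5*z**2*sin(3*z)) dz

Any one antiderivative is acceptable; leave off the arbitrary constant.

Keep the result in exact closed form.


The answer is 5*z**2*cos(3*z)/3 - 10*z*sin(3*z)/9 - 10*cos(3*z)/27.
Step 1. Integrate ∫(-5*z**2*sin(3*z)) dz by parts with u = z**2, dv = (-5*sin(3*z)) dz, so v = 5*cos(3*z)/3: now 5*z**2*cos(3*z)/3 + ∫(-10*z*cos(3*z)/3) dz.
Step 2. Integrate ∫(-10*z*cos(3*z)/3) dz by parts with u = z, dv = (-10*cos(3*z)/3) dz, so v = -10*sin(3*z)/9: now 5*z**2*cos(3*z)/3 - 10*z*sin(3*z)/9 + ∫(10*sin(3*z)/9) dz.
Step 3. Evaluate the standard form: now 5*z**2*cos(3*z)/3 - 10*z*sin(3*z)/9 - 10*cos(3*z)/27.
Answer: 5*z**2*cos(3*z)/3 - 10*z*sin(3*z)/9 - 10*cos(3*z)/27.


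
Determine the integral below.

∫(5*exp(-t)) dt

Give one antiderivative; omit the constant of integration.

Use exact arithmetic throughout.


Answer: -5*exp(-t).


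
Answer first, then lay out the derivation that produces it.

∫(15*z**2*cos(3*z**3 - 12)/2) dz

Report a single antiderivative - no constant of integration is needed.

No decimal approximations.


The answer is 5*sin(3*z**3 - 12)/6.
Step 1. Substitute u = z**3 - 4, turning ∫(15*z**2*cos(3*z**3 - 12)/2) dz into ∫(5*cos(3*u)/2) du: now ∫(5*cos(3*u)/2) du.
Step 2. Evaluate the standard form: now 5*sin(3*u)/6.
Step 3. Substitute back u = z**3 - 4: now 5*sin(3*z**3 - 12)/6.
Answer: 5*sin(3*z**3 - 12)/6.


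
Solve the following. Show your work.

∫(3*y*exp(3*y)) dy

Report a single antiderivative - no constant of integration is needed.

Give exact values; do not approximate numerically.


Step 1. Integrate ∫(3*y*exp(3*y)) dy by parts with u = y, dv = (3*exp(3*y)) dy, so v = exp(3*y): now y*exp(3*y) + ∫(-exp(3*y)) dy.
Step 2. Evaluate the standard form: now y*exp(3*y) - exp(3*y)/3.
Answer: y*exp(3*y) - exp(3*y)/3.


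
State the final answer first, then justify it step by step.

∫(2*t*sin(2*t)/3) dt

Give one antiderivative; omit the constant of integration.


The answer is -t*cos(2*t)/3 + sin(2*t)/6.
Step 1. Integrate ∫(2*t*sin(2*t)/3) dt by parts with u = t, dv = (2*sin(2*t)/3) dt, so v = -cos(2*t)/3: now -t*cos(2*t)/3 + ∫(cos(2*t)/3) dt.
Step 2. Evaluate the standard form: now -t*cos(2*t)/3 + sin(2*t)/6.
Answer: -t*cos(2*t)/3 + sin(2*t)/6.


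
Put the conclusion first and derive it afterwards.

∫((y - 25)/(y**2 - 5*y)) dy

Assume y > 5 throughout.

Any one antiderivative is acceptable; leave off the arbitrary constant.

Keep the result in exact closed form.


The answer is 5*log(y) - 4*log(y - 5).
Step 1. Decompose ∫((y - 25)/(y**2 - 5*y)) dy by partial fractions, (y - 25)/(y**2 - 5*y) = -4/(y - 5) + 5/y: now ∫(5/y) dy + ∫(-4/(y - 5)) dy.
Step 2. Evaluate the standard form [assuming y > 0]: now 5*log(y) + ∫(-4/(y - 5)) dy.
Step 3. Evaluate the standard form [assuming y > 5]: now 5*log(y) - 4*log(y - 5).
Answer: 5*log(y) - 4*log(y - 5).


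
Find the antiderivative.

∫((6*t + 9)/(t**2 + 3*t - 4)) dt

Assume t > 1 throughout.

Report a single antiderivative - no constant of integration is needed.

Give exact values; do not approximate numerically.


Answer: 3*log(t - 1) + 3*log(t + 4).


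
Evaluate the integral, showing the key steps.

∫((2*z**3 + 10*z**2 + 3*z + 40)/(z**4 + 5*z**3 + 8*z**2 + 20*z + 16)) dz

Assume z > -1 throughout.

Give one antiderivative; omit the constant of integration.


Step 1. Decompose ∫((2*z**3 + 10*z**2 + 3*z + 40)/(z**4 + 5*z**3 + 8*z**2 + 20*z + 16)) dz by partial fractions, (2*z**3 + 10*z**2 + 3*z + 40)/(z**4 + 5*z**3 + 8*z**2 + 20*z + 16) = -1/(z**2 + 4) - 1/(z + 4) + 3/(z + 1): now ∫(3/(z + 1)) dz + ∫(-1/(z + 4)) dz + ∫(-1/(z**2 + 4)) dz.
Step 2. Evaluate the standard form [assuming z > -1]: now 3*log(z + 1) + ∫(-1/(z + 4)) dz + ∫(-1/(z**2 + 4)) dz.
Step 3. Evaluate the standard form [assuming z > -4]: now 3*log(z + 1) - log(z + 4) + ∫(-1/(z**2 + 4)) dz.
Step 4. Evaluate the standard form: now 3*log(z + 1) - log(z + 4) - atan(z/2)/2.
Answer: 3*log(z + 1) - log(z + 4) - atan(z/2)/2.


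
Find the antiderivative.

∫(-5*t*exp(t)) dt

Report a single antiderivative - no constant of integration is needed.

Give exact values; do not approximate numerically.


Answer: -5*t*exp(t) + 5*exp(t).


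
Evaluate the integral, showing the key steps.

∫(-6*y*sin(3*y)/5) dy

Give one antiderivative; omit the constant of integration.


Step 1. Integrate ∫(-6*y*sin(3*y)/5) dy by parts with u = y, dv = (-6*sin(3*y)/5) dy, so v = 2*cos(3*y)/5: now 2*y*cos(3*y)/5 + ∫(-2*cos(3*y)/5) dy.
Step 2. Evaluate the standard form: now 2*y*cos(3*y)/5 - 2*sin(3*y)/15.
Answer: 2*y*cos(3*y)/5 - 2*sin(3*y)/15.


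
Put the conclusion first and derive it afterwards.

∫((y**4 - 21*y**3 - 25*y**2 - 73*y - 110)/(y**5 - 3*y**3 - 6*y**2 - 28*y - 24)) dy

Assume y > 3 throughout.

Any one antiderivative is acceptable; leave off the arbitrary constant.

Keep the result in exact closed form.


The answer is -4*log(y - 3) + 2*log(y + 1) + 3*log(y + 2) - atan(y/2)/2.
Step 1. Decompose ∫((y**4 - 21*y**3 - 25*y**2 - 73*y - 110)/(y**5 - 3*y**3 - 6*y**2 - 28*y - 24)) dy by partial fractions, (y**4 - 21*y**3 - 25*y**2 - 73*y - 110)/(y**5 - 3*y**3 - 6*y**2 - 28*y - 24) = -1/(y**2 + 4) + 3/(y + 2) + 2/(y + 1) - 4/(y - 3): now ∫(-4/(y - 3)) dy + ∫(2/(y + 1)) dy + ∫(3/(y + 2)) dy + ∫(-1/(y**2 + 4)) dy.
Step 2. Evaluate the standard form [assuming y > -1]: now 2*log(y + 1) + ∫(-4/(y - 3)) dy + ∫(3/(y + 2)) dy + ∫(-1/(y**2 + 4)) dy.
Step 3. Evaluate the standard form [assuming y > 3]: now -4*log(y - 3) + 2*log(y + 1) + ∫(3/(y + 2)) dy + ∫(-1/(y**2 + 4)) dy.
Step 4. Evaluate the standard form [assuming y > -2]: now -4*log(y - 3) + 2*log(y + 1) + 3*log(y + 2) + ∫(-1/(y**2 + 4)) dy.
Step 5. Evaluate the standard form: now -4*log(y - 3) + 2*log(y + 1) + 3*log(y + 2) - atan(y/2)/2.
Answer: -4*log(y - 3) + 2*log(y + 1) + 3*log(y + 2) - atan(y/2)/2.


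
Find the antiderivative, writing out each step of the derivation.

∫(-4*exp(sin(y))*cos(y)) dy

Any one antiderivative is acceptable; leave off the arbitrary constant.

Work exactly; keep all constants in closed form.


Step 1. Substitute u = sin(y), turning ∫(-4*exp(sin(y))*cos(y)) dy into ∫(-4*exp(u)) du: now ∫(-4*exp(u)) du.
Step 2. Evaluate the standard form: now -4*exp(u).
Step 3. Substitute back u = sin(y): now -4*exp(sin(y)).
Answer: -4*exp(sin(y)).


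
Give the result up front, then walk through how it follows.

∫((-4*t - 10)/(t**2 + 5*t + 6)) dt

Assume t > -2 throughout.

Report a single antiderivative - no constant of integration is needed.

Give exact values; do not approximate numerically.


The answer is -2*log(t + 2) - 2*log(t + 3).
Step 1. Decompose ∫((-4*t - 10)/(t**2 + 5*t + 6)) dt by partial fractions, (-4*t - 10)/(t**2 + 5*t + 6) = -2/(t + 3) - 2/(t + 2): now ∫(-2/(t + 2)) dt + ∫(-2/(t + 3)) dt.
Step 2. Evaluate the standard form [assuming t > -3]: now -2*log(t + 3) + ∫(-2/(t + 2)) dt.
Step 3. Evaluate the standard form [assuming t > -2]: now -2*log(t + 2) - 2*log(t + 3).
Answer: -2*log(t + 2) - 2*log(t + 3).


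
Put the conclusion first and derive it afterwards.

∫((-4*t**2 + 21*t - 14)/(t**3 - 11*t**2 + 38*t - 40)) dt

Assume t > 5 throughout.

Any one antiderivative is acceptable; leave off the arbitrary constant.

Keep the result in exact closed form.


The answer is -3*log(t - 5) - 3*log(t - 4) + 2*log(t - 2).
Step 1. Decompose ∫((-4*t**2 + 21*t - 14)/(t**3 - 11*t**2 + 38*t - 40)) dt by partial fractions, (-4*t**2 + 21*t - 14)/(t**3 - 11*t**2 + 38*t - 40) = 2/(t - 2) - 3/(t - 4) - 3/(t - 5): now ∫(-3/(t - 5)) dt + ∫(-3/(t - 4)) dt + ∫(2/(t - 2)) dt.
Step 2. Evaluate the standard form [assuming t > 5]: now -3*log(t - 5) + ∫(-3/(t - 4)) dt + ∫(2/(t - 2)) dt.
Step 3. Evaluate the standard form [assuming t > 2]: now -3*log(t - 5) + 2*log(t - 2) + ∫(-3/(t - 4)) dt.
Step 4. Evaluate the standard form [assuming t > 4]: now -3*log(t - 5) - 3*log(t - 4) + 2*log(t - 2).
Answer: -3*log(t - 5) - 3*log(t - 4) + 2*log(t - 2).


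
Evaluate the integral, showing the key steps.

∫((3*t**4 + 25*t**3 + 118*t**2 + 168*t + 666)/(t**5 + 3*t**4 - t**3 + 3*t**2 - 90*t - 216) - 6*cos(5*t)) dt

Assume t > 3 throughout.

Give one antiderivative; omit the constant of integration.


Step 1. Rewrite: now ∫((3*t**4 + 25*t**3 + 118*t**2 + 168*t + 666)/(t**5 + 3*t**4 - t**3 + 3*t**2 - 90*t - 216)) dt + ∫(-6*cos(5*t)) dt.
Step 2. Evaluate the standard form: now -6*sin(5*t)/5 + ∫((3*t**4 + 25*t**3 + 118*t**2 + 168*t + 666)/(t**5 + 3*t**4 - t**3 + 3*t**2 - 90*t - 216)) dt.
Step 3. Decompose ∫((3*t**4 + 25*t**3 + 118*t**2 + 168*t + 666)/(t**5 + 3*t**4 - t**3 + 3*t**2 - 90*t - 216)) dt by partial fractions, (3*t**4 + 25*t**3 + 118*t**2 + 168*t + 666)/(t**5 + 3*t**4 - t**3 + 3*t**2 - 90*t - 216) = 3/(t**2 + 9) + 3/(t + 4) - 5/(t + 2) + 5/(t - 3): now -6*sin(5*t)/5 + ∫(5/(t - 3)) dt + ∫(-5/(t + 2)) dt + ∫(3/(t + 4)) dt + ∫(3/(t**2 + 9)) dt.
Step 4. Evaluate the standard form [assuming t > -2]: now -5*log(t + 2) - 6*sin(5*t)/5 + ∫(5/(t - 3)) dt + ∫(3/(t + 4)) dt + ∫(3/(t**2 + 9)) dt.
Step 5. Evaluate the standard form [assuming t > 3]: now 5*log(t - 3) - 5*log(t + 2) - 6*sin(5*t)/5 + ∫(3/(t + 4)) dt + ∫(3/(t**2 + 9)) dt.
Step 6. Evaluate the standard form [assuming t > -4]: now 5*log(t - 3) - 5*log(t + 2) + 3*log(t + 4) - 6*sin(5*t)/5 + ∫(3/(t**2 + 9)) dt.
Step 7. Evaluate the standard form: now 5*log(t - 3) - 5*log(t + 2) + 3*log(t + 4) - 6*sin(5*t)/5 + atan(t/3).
Answer: 5*log(t - 3) - 5*log(t + 2) + 3*log(t + 4) - 6*sin(5*t)/5 + atan(t/3).


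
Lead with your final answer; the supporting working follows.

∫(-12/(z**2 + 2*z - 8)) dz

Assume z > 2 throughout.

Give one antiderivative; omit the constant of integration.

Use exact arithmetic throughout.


The answer is -2*log(z - 2) + 2*log(z + 4).
Step 1. Decompose ∫(-12/(z**2 + 2*z - 8)) dz by partial fractions, -12/(z**2 + 2*z - 8) = 2/(z + 4) - 2/(z - 2): now ∫(-2/(z - 2)) dz + ∫(2/(z + 4)) dz.
Step 2. Evaluate the standard form [assuming z > -4]: now 2*log(z + 4) + ∫(-2/(z - 2)) dz.
Step 3. Evaluate the standard form [assuming z > 2]: now -2*log(z - 2) + 2*log(z + 4).
Answer: -2*log(z - 2) + 2*log(z + 4).


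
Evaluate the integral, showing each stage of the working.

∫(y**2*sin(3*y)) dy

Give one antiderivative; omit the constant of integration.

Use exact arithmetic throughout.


Step 1. Integrate ∫(y**2*sin(3*y)) dy by parts with u = y**2, dv = (sin(3*y)) dy, so v = -cos(3*y)/3: now -y**2*cos(3*y)/3 + ∫(2*y*cos(3*y)/3) dy.
Step 2. Integrate ∫(2*y*cos(3*y)/3) dy by parts with u = y, dv = (2*cos(3*y)/3) dy, so v = 2*sin(3*y)/9: now -y**2*cos(3*y)/3 + 2*y*sin(3*y)/9 + ∫(-2*sin(3*y)/9) dy.
Step 3. Evaluate the standard form: now -y**2*cos(3*y)/3 + 2*y*sin(3*y)/9 + 2*cos(3*y)/27.
Answer: -y**2*cos(3*y)/3 + 2*y*sin(3*y)/9 + 2*cos(3*y)/27.


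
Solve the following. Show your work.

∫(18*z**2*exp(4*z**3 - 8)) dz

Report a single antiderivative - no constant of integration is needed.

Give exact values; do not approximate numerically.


Step 1. Substitute u = z**3 - 2, turning ∫(18*z**2*exp(4*z**3 - 8)) dz into ∫(6*exp(4*u)) du: now ∫(6*exp(4*u)) du.
Step 2. Evaluate the standard form: now 3*exp(4*u)/2.
Step 3. Substitute back u = z**3 - 2: now 3*exp(4*z**3 - 8)/2.
Answer: 3*exp(4*z**3 - 8)/2.


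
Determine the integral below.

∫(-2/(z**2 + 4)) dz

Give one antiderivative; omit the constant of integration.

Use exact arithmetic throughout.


Answer: -atan(z/2).


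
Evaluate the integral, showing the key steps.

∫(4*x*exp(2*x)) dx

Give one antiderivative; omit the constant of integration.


Step 1. Integrate ∫(4*x*exp(2*x)) dx by parts with u = x, dv = (4*exp(2*x)) dx, so v = 2*exp(2*x): now 2*x*exp(2*x) + ∫(-2*exp(2*x)) dx.
Step 2. Evaluate the standard form: now 2*x*exp(2*x) - exp(2*x).
Answer: 2*x*exp(2*x) - exp(2*x).


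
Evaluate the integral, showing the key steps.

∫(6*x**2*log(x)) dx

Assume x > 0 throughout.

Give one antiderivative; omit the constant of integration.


Step 1. Integrate ∫(6*x**2*log(x)) dx by parts with u = log(x), dv = (6*x**2) dx, so v = 2*x**3 [assuming x > 0]: now 2*x**3*log(x) + ∫(-2*x**2) dx.
Step 2. Evaluate the standard form: now 2*x**3*log(x) - 2*x**3/3.
Answer: 2*x**3*log(x) - 2*x**3/3.


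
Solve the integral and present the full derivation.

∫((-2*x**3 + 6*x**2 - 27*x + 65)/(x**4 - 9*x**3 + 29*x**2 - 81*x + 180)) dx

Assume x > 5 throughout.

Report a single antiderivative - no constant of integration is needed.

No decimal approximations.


Step 1. Decompose ∫((-2*x**3 + 6*x**2 - 27*x + 65)/(x**4 - 9*x**3 + 29*x**2 - 81*x + 180)) dx by partial fractions, (-2*x**3 + 6*x**2 - 27*x + 65)/(x**4 - 9*x**3 + 29*x**2 - 81*x + 180) = 1/(x**2 + 9) + 3/(x - 4) - 5/(x - 5): now ∫(-5/(x - 5)) dx + ∫(3/(x - 4)) dx + ∫(1/(x**2 + 9)) dx.
Step 2. Evaluate the standard form [assuming x > 4]: now 3*log(x - 4) + ∫(-5/(x - 5)) dx + ∫(1/(x**2 + 9)) dx.
Step 3. Evaluate the standard form [assuming x > 5]: now -5*log(x - 5) + 3*log(x - 4) + ∫(1/(x**2 + 9)) dx.
Step 4. Evaluate the standard form: now -5*log(x - 5) + 3*log(x - 4) + atan(x/3)/3.
Answer: -5*log(x - 5) + 3*log(x - 4) + atan(x/3)/3.


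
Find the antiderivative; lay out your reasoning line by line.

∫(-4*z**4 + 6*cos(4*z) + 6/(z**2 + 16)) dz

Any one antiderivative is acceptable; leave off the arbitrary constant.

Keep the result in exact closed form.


Step 1. Rewrite: now ∫(-4*z**4) dz + ∫(6/(z**2 + 16)) dz + ∫(6*cos(4*z)) dz.
Step 2. Evaluate the standard form: now -4*z**5/5 + ∫(6/(z**2 + 16)) dz + ∫(6*cos(4*z)) dz.
Step 3. Evaluate the standard form: now -4*z**5/5 + 3*atan(z/4)/2 + ∫(6*cos(4*z)) dz.
Step 4. Evaluate the standard form: now -4*z**5/5 + 3*sin(4*z)/2 + 3*atan(z/4)/2.
Answer: -4*z**5/5 + 3*sin(4*z)/2 + 3*atan(z/4)/2.


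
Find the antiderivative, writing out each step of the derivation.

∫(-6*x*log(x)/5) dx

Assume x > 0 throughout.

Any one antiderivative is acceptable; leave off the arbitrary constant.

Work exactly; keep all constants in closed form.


Step 1. Integrate ∫(-6*x*log(x)/5) dx by parts with u = log(x), dv = (-6*x/5) dx, so v = -3*x**2/5 [assuming x > 0]: now -3*x**2*log(x)/5 + ∫(3*x/5) dx.
Step 2. Evaluate the standard form: now -3*x**2*log(x)/5 + 3*x**2/10.
Answer: -3*x**2*log(x)/5 + 3*x**2/10.


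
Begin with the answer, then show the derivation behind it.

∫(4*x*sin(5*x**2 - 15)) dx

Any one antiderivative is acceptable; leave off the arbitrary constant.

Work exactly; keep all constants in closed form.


The answer is -2*cos(5*x**2 - 15)/5.
Step 1. Substitute u = x**2 - 3, turning ∫(4*x*sin(5*x**2 - 15)) dx into ∫(2*sin(5*u)) du: now ∫(2*sin(5*u)) du.
Step 2. Evaluate the standard form: now -2*cos(5*u)/5.
Step 3. Substitute back u = x**2 - 3: now -2*cos(5*x**2 - 15)/5.
Answer: -2*cos(5*x**2 - 15)/5.


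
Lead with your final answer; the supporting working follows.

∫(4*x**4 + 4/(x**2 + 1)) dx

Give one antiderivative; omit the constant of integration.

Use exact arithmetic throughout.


The answer is 4*x**5/5 + 4*atan(x).
Step 1. Rewrite: now ∫(4*x**4) dx + ∫(4/(x**2 + 1)) dx.
Step 2. Evaluate the standard form: now 4*x**5/5 + ∫(4/(x**2 + 1)) dx.
Step 3. Evaluate the standard form: now 4*x**5/5 + 4*atan(x).
Answer: 4*x**5/5 + 4*atan(x).


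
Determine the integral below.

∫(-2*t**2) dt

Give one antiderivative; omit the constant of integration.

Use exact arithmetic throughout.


Answer: -2*t**3/3.


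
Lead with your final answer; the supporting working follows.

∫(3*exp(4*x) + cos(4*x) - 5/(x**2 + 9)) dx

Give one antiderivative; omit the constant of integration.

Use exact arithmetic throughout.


The answer is 3*exp(4*x)/4 + sin(4*x)/4 - 5*atan(x/3)/3.
Step 1. Rewrite: now ∫(-5/(x**2 + 9)) dx + ∫(3*exp(4*x)) dx + ∫(cos(4*x)) dx.
Step 2. Evaluate the standard form: now -5*atan(x/3)/3 + ∫(3*exp(4*x)) dx + ∫(cos(4*x)) dx.
Step 3. Evaluate the standard form: now 3*exp(4*x)/4 - 5*atan(x/3)/3 + ∫(cos(4*x)) dx.
Step 4. Evaluate the standard form: now 3*exp(4*x)/4 + sin(4*x)/4 - 5*atan(x/3)/3.
Answer: 3*exp(4*x)/4 + sin(4*x)/4 - 5*atan(x/3)/3.


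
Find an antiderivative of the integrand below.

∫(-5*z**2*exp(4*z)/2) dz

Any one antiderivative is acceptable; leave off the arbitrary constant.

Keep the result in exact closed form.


Answer: -5*z**2*exp(4*z)/8 + 5*z*exp(4*z)/16 - 5*exp(4*z)/64.


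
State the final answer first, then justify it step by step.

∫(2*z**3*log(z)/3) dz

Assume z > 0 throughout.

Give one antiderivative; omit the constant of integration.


The answer is z**4*log(z)/6 - z**4/24.
Step 1. Integrate ∫(2*z**3*log(z)/3) dz by parts with u = log(z), dv = (2*z**3/3) dz, so v = z**4/6 [assuming z > 0]: now z**4*log(z)/6 + ∫(-z**3/6) dz.
Step 2. Evaluate the standard form: now z**4*log(z)/6 - z**4/24.
Answer: z**4*log(z)/6 - z**4/24.


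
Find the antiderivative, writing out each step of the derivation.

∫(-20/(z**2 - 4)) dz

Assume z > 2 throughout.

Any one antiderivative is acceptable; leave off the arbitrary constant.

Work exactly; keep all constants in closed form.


Step 1. Decompose ∫(-20/(z**2 - 4)) dz by partial fractions, -20/(z**2 - 4) = 5/(z + 2) - 5/(z - 2): now ∫(-5/(z - 2)) dz + ∫(5/(z + 2)) dz.
Step 2. Evaluate the standard form [assuming z > -2]: now 5*log(z + 2) + ∫(-5/(z - 2)) dz.
Step 3. Evaluate the standard form [assuming z > 2]: now -5*log(z - 2) + 5*log(z + 2).
Answer: -5*log(z - 2) + 5*log(z + 2).


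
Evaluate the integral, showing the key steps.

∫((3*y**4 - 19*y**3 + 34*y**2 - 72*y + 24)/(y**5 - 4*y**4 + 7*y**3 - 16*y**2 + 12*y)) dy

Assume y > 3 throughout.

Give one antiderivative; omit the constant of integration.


Step 1. Decompose ∫((3*y**4 - 19*y**3 + 34*y**2 - 72*y + 24)/(y**5 - 4*y**4 + 7*y**3 - 16*y**2 + 12*y)) dy by partial fractions, (3*y**4 - 19*y**3 + 34*y**2 - 72*y + 24)/(y**5 - 4*y**4 + 7*y**3 - 16*y**2 + 12*y) = -4/(y**2 + 4) + 3/(y - 1) - 2/(y - 3) + 2/y: now ∫(2/y) dy + ∫(-2/(y - 3)) dy + ∫(3/(y - 1)) dy + ∫(-4/(y**2 + 4)) dy.
Step 2. Evaluate the standard form [assuming y > 0]: now 2*log(y) + ∫(-2/(y - 3)) dy + ∫(3/(y - 1)) dy + ∫(-4/(y**2 + 4)) dy.
Step 3. Evaluate the standard form [assuming y > 1]: now 2*log(y) + 3*log(y - 1) + ∫(-2/(y - 3)) dy + ∫(-4/(y**2 + 4)) dy.
Step 4. Evaluate the standard form [assuming y > 3]: now 2*log(y) - 2*log(y - 3) + 3*log(y - 1) + ∫(-4/(y**2 + 4)) dy.
Step 5. Evaluate the standard form: now 2*log(y) - 2*log(y - 3) + 3*log(y - 1) - 2*atan(y/2).
Answer: 2*log(y) - 2*log(y - 3) + 3*log(y - 1) - 2*atan(y/2).


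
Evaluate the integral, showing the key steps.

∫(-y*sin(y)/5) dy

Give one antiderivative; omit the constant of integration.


Step 1. Integrate ∫(-y*sin(y)/5) dy by parts with u = y, dv = (-sin(y)/5) dy, so v = cos(y)/5: now y*cos(y)/5 + ∫(-cos(y)/5) dy.
Step 2. Evaluate the standard form: now y*cos(y)/5 - sin(y)/5.
Answer: y*cos(y)/5 - sin(y)/5.


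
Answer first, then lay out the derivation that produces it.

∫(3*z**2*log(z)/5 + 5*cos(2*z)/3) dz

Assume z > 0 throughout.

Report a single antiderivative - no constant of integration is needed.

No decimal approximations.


The answer is z**3*log(z)/5 - z**3/15 + 5*sin(2*z)/6.
Step 1. Rewrite: now ∫(3*z**2*log(z)/5) dz + ∫(5*cos(2*z)/3) dz.
Step 2. Integrate ∫(3*z**2*log(z)/5) dz by parts with u = log(z), dv = (3*z**2/5) dz, so v = z**3/5 [assuming z > 0]: now z**3*log(z)/5 + ∫(-z**2/5) dz + ∫(5*cos(2*z)/3) dz.
Step 3. Evaluate the standard form: now z**3*log(z)/5 - z**3/15 + ∫(5*cos(2*z)/3) dz.
Step 4. Evaluate the standard form: now z**3*log(z)/5 - z**3/15 + 5*sin(2*z)/6.
Answer: z**3*log(z)/5 - z**3/15 + 5*sin(2*z)/6.


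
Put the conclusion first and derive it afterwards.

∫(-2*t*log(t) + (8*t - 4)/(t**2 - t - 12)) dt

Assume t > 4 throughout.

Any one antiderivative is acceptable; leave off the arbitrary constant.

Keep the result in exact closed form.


The answer is -t**2*log(t) + t**2/2 + 4*log(t - 4) + 4*log(t + 3).
Step 1. Rewrite: now ∫(-2*t*log(t)) dt + ∫((8*t - 4)/(t**2 - t - 12)) dt.
Step 2. Decompose ∫((8*t - 4)/(t**2 - t - 12)) dt by partial fractions, (8*t - 4)/(t**2 - t - 12) = 4/(t + 3) + 4/(t - 4): now ∫(-2*t*log(t)) dt + ∫(4/(t - 4)) dt + ∫(4/(t + 3)) dt.
Step 3. Evaluate the standard form [assuming t > -3]: now 4*log(t + 3) + ∫(-2*t*log(t)) dt + ∫(4/(t - 4)) dt.
Step 4. Evaluate the standard form [assuming t > 4]: now 4*log(t - 4) + 4*log(t + 3) + ∫(-2*t*log(t)) dt.
Step 5. Integrate ∫(-2*t*log(t)) dt by parts with u = log(t), dv = (-2*t) dt, so v = -t**2 [assuming t > 0]: now -t**2*log(t) + 4*log(t - 4) + 4*log(t + 3) + ∫(t) dt.
Step 6. Evaluate the standard form: now -t**2*log(t) + t**2/2 + 4*log(t - 4) + 4*log(t + 3).
Answer: -t**2*log(t) + t**2/2 + 4*log(t - 4) + 4*log(t + 3).


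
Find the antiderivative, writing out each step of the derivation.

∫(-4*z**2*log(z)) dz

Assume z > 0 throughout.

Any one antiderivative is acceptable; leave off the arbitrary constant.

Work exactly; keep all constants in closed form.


Step 1. Integrate ∫(-4*z**2*log(z)) dz by parts with u = log(z), dv = (-4*z**2) dz, so v = -4*z**3/3 [assuming z > 0]: now -4*z**3*log(z)/3 + ∫(4*z**2/3) dz.
Step 2. Evaluate the standard form: now -4*z**3*log(z)/3 + 4*z**3/9.
Answer: -4*z**3*log(z)/3 + 4*z**3/9.


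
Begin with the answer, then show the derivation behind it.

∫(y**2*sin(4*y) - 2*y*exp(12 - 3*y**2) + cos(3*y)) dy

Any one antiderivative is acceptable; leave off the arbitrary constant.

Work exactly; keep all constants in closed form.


The answer is -y**2*cos(4*y)/4 + y*sin(4*y)/8 + exp(12 - 3*y**2)/3 + sin(3*y)/3 + cos(4*y)/32.
Step 1. Rewrite: now ∫(-2*y*exp(12 - 3*y**2)) dy + ∫(y**2*sin(4*y)) dy + ∫(cos(3*y)) dy.
Step 2. Evaluate the standard form: now sin(3*y)/3 + ∫(-2*y*exp(12 - 3*y**2)) dy + ∫(y**2*sin(4*y)) dy.
Step 3. Substitute u = y**2 - 4, turning ∫(-2*y*exp(12 - 3*y**2)) dy into ∫(-exp(-3*u)) du: now sin(3*y)/3 + ∫(y**2*sin(4*y)) dy + ∫(-exp(-3*u)) du.
Step 4. Evaluate the standard form: now sin(3*y)/3 + ∫(y**2*sin(4*y)) dy + exp(-3*u)/3.
Step 5. Substitute back u = y**2 - 4: now exp(12 - 3*y**2)/3 + sin(3*y)/3 + ∫(y**2*sin(4*y)) dy.
Step 6. Integrate ∫(y**2*sin(4*y)) dy by parts with u = y**2, dv = (sin(4*y)) dy, so v = -cos(4*y)/4: now -y**2*cos(4*y)/4 + exp(12 - 3*y**2)/3 + sin(3*y)/3 + ∫(y*cos(4*y)/2) dy.
Step 7. Integrate ∫(y*cos(4*y)/2) dy by parts with u = y, dv = (cos(4*y)/2) dy, so v = sin(4*y)/8: now -y**2*cos(4*y)/4 + y*sin(4*y)/8 + exp(12 - 3*y**2)/3 + sin(3*y)/3 + ∫(-sin(4*y)/8) dy.
Step 8. Evaluate the standard form: now -y**2*cos(4*y)/4 + y*sin(4*y)/8 + exp(12 - 3*y**2)/3 + sin(3*y)/3 + cos(4*y)/32.
Answer: -y**2*cos(4*y)/4 + y*sin(4*y)/8 + exp(12 - 3*y**2)/3 + sin(3*y)/3 + cos(4*y)/32.


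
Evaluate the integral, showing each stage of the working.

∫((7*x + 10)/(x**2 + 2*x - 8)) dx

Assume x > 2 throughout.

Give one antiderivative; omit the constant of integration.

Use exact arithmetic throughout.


Step 1. Decompose ∫((7*x + 10)/(x**2 + 2*x - 8)) dx by partial fractions, (7*x + 10)/(x**2 + 2*x - 8) = 3/(x + 4) + 4/(x - 2): now ∫(4/(x - 2)) dx + ∫(3/(x + 4)) dx.
Step 2. Evaluate the standard form [assuming x > -4]: now 3*log(x + 4) + ∫(4/(x - 2)) dx.
Step 3. Evaluate the standard form [assuming x > 2]: now 4*log(x - 2) + 3*log(x + 4).
Answer: 4*log(x - 2) + 3*log(x + 4).


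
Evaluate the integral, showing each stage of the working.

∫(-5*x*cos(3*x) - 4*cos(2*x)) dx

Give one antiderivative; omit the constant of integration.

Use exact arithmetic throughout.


Step 1. Rewrite: now ∫(-5*x*cos(3*x)) dx + ∫(-4*cos(2*x)) dx.
Step 2. Integrate ∫(-5*x*cos(3*x)) dx by parts with u = x, dv = (-5*cos(3*x)) dx, so v = -5*sin(3*x)/3: now -5*x*sin(3*x)/3 + ∫(5*sin(3*x)/3) dx + ∫(-4*cos(2*x)) dx.
Step 3. Evaluate the standard form: now -5*x*sin(3*x)/3 - 5*cos(3*x)/9 + ∫(-4*cos(2*x)) dx.
Step 4. Evaluate the standard form: now -5*x*sin(3*x)/3 - 2*sin(2*x) - 5*cos(3*x)/9.
Answer: -5*x*sin(3*x)/3 - 2*sin(2*x) - 5*cos(3*x)/9.


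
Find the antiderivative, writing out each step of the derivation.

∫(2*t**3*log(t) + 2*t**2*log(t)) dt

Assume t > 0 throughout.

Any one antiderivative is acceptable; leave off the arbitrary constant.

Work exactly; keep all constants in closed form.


Step 1. Rewrite: now ∫(2*t**2*log(t)) dt + ∫(2*t**3*log(t)) dt.
Step 2. Integrate ∫(2*t**3*log(t)) dt by parts with u = log(t), dv = (2*t**3) dt, so v = t**4/2 [assuming t > 0]: now t**4*log(t)/2 + ∫(-t**3/2) dt + ∫(2*t**2*log(t)) dt.
Step 3. Evaluate the standard form: now t**4*log(t)/2 - t**4/8 + ∫(2*t**2*log(t)) dt.
Step 4. Integrate ∫(2*t**2*log(t)) dt by parts with u = log(t), dv = (2*t**2) dt, so v = 2*t**3/3 [assuming t > 0]: now t**4*log(t)/2 - t**4/8 + 2*t**3*log(t)/3 + ∫(-2*t**2/3) dt.
Step 5. Evaluate the standard form: now t**4*log(t)/2 - t**4/8 + 2*t**3*log(t)/3 - 2*t**3/9.
Answer: t**4*log(t)/2 - t**4/8 + 2*t**3*log(t)/3 - 2*t**3/9.


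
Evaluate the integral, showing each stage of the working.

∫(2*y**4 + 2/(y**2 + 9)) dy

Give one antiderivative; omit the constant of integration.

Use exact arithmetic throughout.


Step 1. Rewrite: now ∫(2*y**4) dy + ∫(2/(y**2 + 9)) dy.
Step 2. Evaluate the standard form: now 2*y**5/5 + ∫(2/(y**2 + 9)) dy.
Step 3. Evaluate the standard form: now 2*y**5/5 + 2*atan(y/3)/3.
Answer: 2*y**5/5 + 2*atan(y/3)/3.


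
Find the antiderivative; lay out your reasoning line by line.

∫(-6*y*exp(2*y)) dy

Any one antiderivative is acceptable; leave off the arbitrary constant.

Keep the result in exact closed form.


Step 1. Integrate ∫(-6*y*exp(2*y)) dy by parts with u = y, dv = (-6*exp(2*y)) dy, so v = -3*exp(2*y): now -3*y*exp(2*y) + ∫(3*exp(2*y)) dy.
Step 2. Evaluate the standard form: now -3*y*exp(2*y) + 3*exp(2*y)/2.
Answer: -3*y*exp(2*y) + 3*exp(2*y)/2.


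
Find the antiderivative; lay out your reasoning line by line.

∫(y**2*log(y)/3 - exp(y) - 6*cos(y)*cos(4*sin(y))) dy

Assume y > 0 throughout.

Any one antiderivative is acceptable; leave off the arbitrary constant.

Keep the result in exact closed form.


Step 1. Rewrite: now ∫(y**2*log(y)/3) dy + ∫(-6*cos(y)*cos(4*sin(y))) dy + ∫(-exp(y)) dy.
Step 2. Integrate ∫(y**2*log(y)/3) dy by parts with u = log(y), dv = (y**2/3) dy, so v = y**3/9 [assuming y > 0]: now y**3*log(y)/9 + ∫(-y**2/9) dy + ∫(-6*cos(y)*cos(4*sin(y))) dy + ∫(-exp(y)) dy.
Step 3. Evaluate the standard form: now y**3*log(y)/9 - y**3/27 + ∫(-6*cos(y)*cos(4*sin(y))) dy + ∫(-exp(y)) dy.
Step 4. Substitute u = sin(y), turning ∫(-6*cos(y)*cos(4*sin(y))) dy into ∫(-6*cos(4*u)) du: now y**3*log(y)/9 - y**3/27 + ∫(-exp(y)) dy + ∫(-6*cos(4*u)) du.
Step 5. Evaluate the standard form: now y**3*log(y)/9 - y**3/27 - 3*sin(4*u)/2 + ∫(-exp(y)) dy.
Step 6. Substitute back u = sin(y): now y**3*log(y)/9 - y**3/27 - 3*sin(4*sin(y))/2 + ∫(-exp(y)) dy.
Step 7. Evaluate the standard form: now y**3*log(y)/9 - y**3/27 - exp(y) - 3*sin(4*sin(y))/2.
Answer: y**3*log(y)/9 - y**3/27 - exp(y) - 3*sin(4*sin(y))/2.


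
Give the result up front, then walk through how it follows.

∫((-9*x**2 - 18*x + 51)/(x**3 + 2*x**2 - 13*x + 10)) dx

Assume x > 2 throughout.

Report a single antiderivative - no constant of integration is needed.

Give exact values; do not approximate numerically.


The answer is -3*log(x - 2) - 4*log(x - 1) - 2*log(x + 5).
Step 1. Decompose ∫((-9*x**2 - 18*x + 51)/(x**3 + 2*x**2 - 13*x + 10)) dx by partial fractions, (-9*x**2 - 18*x + 51)/(x**3 + 2*x**2 - 13*x + 10) = -2/(x + 5) - 4/(x - 1) - 3/(x - 2): now ∫(-3/(x - 2)) dx + ∫(-4/(x - 1)) dx + ∫(-2/(x + 5)) dx.
Step 2. Evaluate the standard form [assuming x > 2]: now -3*log(x - 2) + ∫(-4/(x - 1)) dx + ∫(-2/(x + 5)) dx.
Step 3. Evaluate the standard form [assuming x > 1]: now -3*log(x - 2) - 4*log(x - 1) + ∫(-2/(x + 5)) dx.
Step 4. Evaluate the standard form [assuming x > -5]: now -3*log(x - 2) - 4*log(x - 1) - 2*log(x + 5).
Answer: -3*log(x - 2) - 4*log(x - 1) - 2*log(x + 5).


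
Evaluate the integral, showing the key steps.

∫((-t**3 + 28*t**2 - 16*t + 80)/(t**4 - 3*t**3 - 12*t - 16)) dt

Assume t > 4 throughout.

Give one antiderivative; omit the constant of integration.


Step 1. Decompose ∫((-t**3 + 28*t**2 - 16*t + 80)/(t**4 - 3*t**3 - 12*t - 16)) dt by partial fractions, (-t**3 + 28*t**2 - 16*t + 80)/(t**4 - 3*t**3 - 12*t - 16) = 4/(t**2 + 4) - 5/(t + 1) + 4/(t - 4): now ∫(4/(t - 4)) dt + ∫(-5/(t + 1)) dt + ∫(4/(t**2 + 4)) dt.
Step 2. Evaluate the standard form [assuming t > 4]: now 4*log(t - 4) + ∫(-5/(t + 1)) dt + ∫(4/(t**2 + 4)) dt.
Step 3. Evaluate the standard form [assuming t > -1]: now 4*log(t - 4) - 5*log(t + 1) + ∫(4/(t**2 + 4)) dt.
Step 4. Evaluate the standard form: now 4*log(t - 4) - 5*log(t + 1) + 2*atan(t/2).
Answer: 4*log(t - 4) - 5*log(t + 1) + 2*atan(t/2).


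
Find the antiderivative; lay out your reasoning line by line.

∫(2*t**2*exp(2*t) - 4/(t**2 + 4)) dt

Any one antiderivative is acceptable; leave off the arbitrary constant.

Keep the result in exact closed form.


Step 1. Rewrite: now ∫(2*t**2*exp(2*t)) dt + ∫(-4/(t**2 + 4)) dt.
Step 2. Evaluate the standard form: now -2*atan(t/2) + ∫(2*t**2*exp(2*t)) dt.
Step 3. Integrate ∫(2*t**2*exp(2*t)) dt by parts with u = t**2, dv = (2*exp(2*t)) dt, so v = exp(2*t): now t**2*exp(2*t) - 2*atan(t/2) + ∫(-2*t*exp(2*t)) dt.
Step 4. Integrate ∫(-2*t*exp(2*t)) dt by parts with u = t, dv = (-2*exp(2*t)) dt, so v = -exp(2*t): now t**2*exp(2*t) - t*exp(2*t) - 2*atan(t/2) + ∫(exp(2*t)) dt.
Step 5. Evaluate the standard form: now t**2*exp(2*t) - t*exp(2*t) + exp(2*t)/2 - 2*atan(t/2).
Answer: t**2*exp(2*t) - t*exp(2*t) + exp(2*t)/2 - 2*atan(t/2).


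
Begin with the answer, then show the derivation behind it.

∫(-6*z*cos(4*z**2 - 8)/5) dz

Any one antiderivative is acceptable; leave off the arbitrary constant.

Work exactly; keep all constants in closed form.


The answer is -3*sin(4*z**2 - 8)/20.
Step 1. Substitute u = z**2 - 2, turning ∫(-6*z*cos(4*z**2 - 8)/5) dz into ∫(-3*cos(4*u)/5) du: now ∫(-3*cos(4*u)/5) du.
Step 2. Evaluate the standard form: now -3*sin(4*u)/20.
Step 3. Substitute back u = z**2 - 2: now -3*sin(4*z**2 - 8)/20.
Answer: -3*sin(4*z**2 - 8)/20.


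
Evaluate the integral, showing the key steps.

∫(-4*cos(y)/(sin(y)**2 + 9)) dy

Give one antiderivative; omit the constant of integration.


Step 1. Substitute u = sin(y), turning ∫(-4*cos(y)/(sin(y)**2 + 9)) dy into ∫(-4/(u**2 + 9)) du: now ∫(-4/(u**2 + 9)) du.
Step 2. Evaluate the standard form: now -4*atan(u/3)/3.
Step 3. Substitute back u = sin(y): now -4*atan(sin(y)/3)/3.
Answer: -4*atan(sin(y)/3)/3.


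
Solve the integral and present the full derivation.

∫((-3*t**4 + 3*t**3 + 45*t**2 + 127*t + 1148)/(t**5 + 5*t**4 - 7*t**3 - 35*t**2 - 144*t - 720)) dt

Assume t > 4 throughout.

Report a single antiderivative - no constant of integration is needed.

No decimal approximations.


Step 1. Decompose ∫((-3*t**4 + 3*t**3 + 45*t**2 + 127*t + 1148)/(t**5 + 5*t**4 - 7*t**3 - 35*t**2 - 144*t - 720)) dt by partial fractions, (-3*t**4 + 3*t**3 + 45*t**2 + 127*t + 1148)/(t**5 + 5*t**4 - 7*t**3 - 35*t**2 - 144*t - 720) = -4/(t**2 + 9) - 2/(t + 5) - 2/(t + 4) + 1/(t - 4): now ∫(1/(t - 4)) dt + ∫(-2/(t + 4)) dt + ∫(-2/(t + 5)) dt + ∫(-4/(t**2 + 9)) dt.
Step 2. Evaluate the standard form [assuming t > -5]: now -2*log(t + 5) + ∫(1/(t - 4)) dt + ∫(-2/(t + 4)) dt + ∫(-4/(t**2 + 9)) dt.
Step 3. Evaluate the standard form [assuming t > 4]: now log(t - 4) - 2*log(t + 5) + ∫(-2/(t + 4)) dt + ∫(-4/(t**2 + 9)) dt.
Step 4. Evaluate the standard form [assuming t > -4]: now log(t - 4) - 2*log(t + 4) - 2*log(t + 5) + ∫(-4/(t**2 + 9)) dt.
Step 5. Evaluate the standard form: now log(t - 4) - 2*log(t + 4) - 2*log(t + 5) - 4*atan(t/3)/3.
Answer: log(t - 4) - 2*log(t + 4) - 2*log(t + 5) - 4*atan(t/3)/3.


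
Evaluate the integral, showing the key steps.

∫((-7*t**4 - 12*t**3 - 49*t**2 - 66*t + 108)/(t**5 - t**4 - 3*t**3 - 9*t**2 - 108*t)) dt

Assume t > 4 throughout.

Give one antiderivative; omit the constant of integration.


Step 1. Decompose ∫((-7*t**4 - 12*t**3 - 49*t**2 - 66*t + 108)/(t**5 - t**4 - 3*t**3 - 9*t**2 - 108*t)) dt by partial fractions, (-7*t**4 - 12*t**3 - 49*t**2 - 66*t + 108)/(t**5 - t**4 - 3*t**3 - 9*t**2 - 108*t) = -2/(t**2 + 9) - 1/(t + 3) - 5/(t - 4) - 1/t: now ∫(-1/t) dt + ∫(-5/(t - 4)) dt + ∫(-1/(t + 3)) dt + ∫(-2/(t**2 + 9)) dt.
Step 2. Evaluate the standard form [assuming t > 4]: now -5*log(t - 4) + ∫(-1/t) dt + ∫(-1/(t + 3)) dt + ∫(-2/(t**2 + 9)) dt.
Step 3. Evaluate the standard form [assuming t > -3]: now -5*log(t - 4) - log(t + 3) + ∫(-1/t) dt + ∫(-2/(t**2 + 9)) dt.
Step 4. Evaluate the standard form [assuming t > 0]: now -log(t) - 5*log(t - 4) - log(t + 3) + ∫(-2/(t**2 + 9)) dt.
Step 5. Evaluate the standard form: now -log(t) - 5*log(t - 4) - log(t + 3) - 2*atan(t/3)/3.
Answer: -log(t) - 5*log(t - 4) - log(t + 3) - 2*atan(t/3)/3.


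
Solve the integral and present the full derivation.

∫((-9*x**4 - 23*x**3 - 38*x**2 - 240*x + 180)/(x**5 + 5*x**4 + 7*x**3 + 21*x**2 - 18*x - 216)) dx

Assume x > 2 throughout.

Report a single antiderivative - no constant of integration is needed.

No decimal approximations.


Step 1. Decompose ∫((-9*x**4 - 23*x**3 - 38*x**2 - 240*x + 180)/(x**5 + 5*x**4 + 7*x**3 + 21*x**2 - 18*x - 216)) dx by partial fractions, (-9*x**4 - 23*x**3 - 38*x**2 - 240*x + 180)/(x**5 + 5*x**4 + 7*x**3 + 21*x**2 - 18*x - 216) = 3/(x**2 + 9) - 2/(x + 4) - 5/(x + 3) - 2/(x - 2): now ∫(-2/(x - 2)) dx + ∫(-5/(x + 3)) dx + ∫(-2/(x + 4)) dx + ∫(3/(x**2 + 9)) dx.
Step 2. Evaluate the standard form [assuming x > 2]: now -2*log(x - 2) + ∫(-5/(x + 3)) dx + ∫(-2/(x + 4)) dx + ∫(3/(x**2 + 9)) dx.
Step 3. Evaluate the standard form [assuming x > -4]: now -2*log(x - 2) - 2*log(x + 4) + ∫(-5/(x + 3)) dx + ∫(3/(x**2 + 9)) dx.
Step 4. Evaluate the standard form [assuming x > -3]: now -2*log(x - 2) - 5*log(x + 3) - 2*log(x + 4) + ∫(3/(x**2 + 9)) dx.
Step 5. Evaluate the standard form: now -2*log(x - 2) - 5*log(x + 3) - 2*log(x + 4) + atan(x/3).
Answer: -2*log(x - 2) - 5*log(x + 3) - 2*log(x + 4) + atan(x/3).


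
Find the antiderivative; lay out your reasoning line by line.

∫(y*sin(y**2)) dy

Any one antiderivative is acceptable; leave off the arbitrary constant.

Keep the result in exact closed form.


Step 1. Substitute u = y**2, turning ∫(y*sin(y**2)) dy into ∫(sin(u)/2) du: now ∫(sin(u)/2) du.
Step 2. Evaluate the standard form: now -cos(u)/2.
Step 3. Substitute back u = y**2: now -cos(y**2)/2.
Answer: -cos(y**2)/2.


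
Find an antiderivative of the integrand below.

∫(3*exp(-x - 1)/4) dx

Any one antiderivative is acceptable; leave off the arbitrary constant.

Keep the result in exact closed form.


Answer: -3*exp(-x - 1)/4.


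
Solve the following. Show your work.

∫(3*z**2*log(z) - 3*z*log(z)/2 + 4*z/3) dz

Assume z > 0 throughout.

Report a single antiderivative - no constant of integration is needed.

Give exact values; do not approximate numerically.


Step 1. Rewrite: now ∫(4*z/3) dz + ∫(-3*z*log(z)/2) dz + ∫(3*z**2*log(z)) dz.
Step 2. Integrate ∫(-3*z*log(z)/2) dz by parts with u = log(z), dv = (-3*z/2) dz, so v = -3*z**2/4 [assuming z > 0]: now -3*z**2*log(z)/4 + ∫(3*z/4) dz + ∫(4*z/3) dz + ∫(3*z**2*log(z)) dz.
Step 3. Evaluate the standard form: now -3*z**2*log(z)/4 + 3*z**2/8 + ∫(4*z/3) dz + ∫(3*z**2*log(z)) dz.
Step 4. Evaluate the standard form: now -3*z**2*log(z)/4 + 25*z**2/24 + ∫(3*z**2*log(z)) dz.
Step 5. Integrate ∫(3*z**2*log(z)) dz by parts with u = log(z), dv = (3*z**2) dz, so v = z**3 [assuming z > 0]: now z**3*log(z) - 3*z**2*log(z)/4 + 25*z**2/24 + ∫(-z**2) dz.
Step 6. Evaluate the standard form: now z**3*log(z) - z**3/3 - 3*z**2*log(z)/4 + 25*z**2/24.
Answer: z**3*log(z) - z**3/3 - 3*z**2*log(z)/4 + 25*z**2/24.


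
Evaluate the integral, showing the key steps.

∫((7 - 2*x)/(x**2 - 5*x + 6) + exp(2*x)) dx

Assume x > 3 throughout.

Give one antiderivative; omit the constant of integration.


Step 1. Rewrite: now ∫((7 - 2*x)/(x**2 - 5*x + 6)) dx + ∫(exp(2*x)) dx.
Step 2. Decompose ∫((7 - 2*x)/(x**2 - 5*x + 6)) dx by partial fractions, (7 - 2*x)/(x**2 - 5*x + 6) = -3/(x - 2) + 1/(x - 3): now ∫(1/(x - 3)) dx + ∫(-3/(x - 2)) dx + ∫(exp(2*x)) dx.
Step 3. Evaluate the standard form [assuming x > 2]: now -3*log(x - 2) + ∫(1/(x - 3)) dx + ∫(exp(2*x)) dx.
Step 4. Evaluate the standard form [assuming x > 3]: now log(x - 3) - 3*log(x - 2) + ∫(exp(2*x)) dx.
Step 5. Evaluate the standard form: now exp(2*x)/2 + log(x - 3) - 3*log(x - 2).
Answer: exp(2*x)/2 + log(x - 3) - 3*log(x - 2).


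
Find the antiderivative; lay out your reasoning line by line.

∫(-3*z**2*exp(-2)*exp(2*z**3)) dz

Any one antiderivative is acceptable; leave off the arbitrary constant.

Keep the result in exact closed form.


Step 1. Substitute u = z**3 - 1, turning ∫(-3*z**2*exp(-2)*exp(2*z**3)) dz into ∫(-exp(2*u)) du: now ∫(-exp(2*u)) du.
Step 2. Evaluate the standard form: now -exp(2*u)/2.
Step 3. Substitute back u = z**3 - 1: now -exp(2*z**3 - 2)/2.
Answer: -exp(2*z**3 - 2)/2.


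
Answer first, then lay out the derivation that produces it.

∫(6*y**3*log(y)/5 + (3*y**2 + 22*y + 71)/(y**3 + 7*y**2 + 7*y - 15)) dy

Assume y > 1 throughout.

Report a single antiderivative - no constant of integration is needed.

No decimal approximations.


The answer is 3*y**4*log(y)/10 - 3*y**4/40 + 4*log(y - 1) - 4*log(y + 3) + 3*log(y + 5).
Step 1. Rewrite: now ∫(6*y**3*log(y)/5) dy + ∫((3*y**2 + 22*y + 71)/(y**3 + 7*y**2 + 7*y - 15)) dy.
Step 2. Integrate ∫(6*y**3*log(y)/5) dy by parts with u = log(y), dv = (6*y**3/5) dy, so v = 3*y**4/10 [assuming y > 0]: now 3*y**4*log(y)/10 + ∫(-3*y**3/10) dy + ∫((3*y**2 + 22*y + 71)/(y**3 + 7*y**2 + 7*y - 15)) dy.
Step 3. Evaluate the standard form: now 3*y**4*log(y)/10 - 3*y**4/40 + ∫((3*y**2 + 22*y + 71)/(y**3 + 7*y**2 + 7*y - 15)) dy.
Step 4. Decompose ∫((3*y**2 + 22*y + 71)/(y**3 + 7*y**2 + 7*y - 15)) dy by partial fractions, (3*y**2 + 22*y + 71)/(y**3 + 7*y**2 + 7*y - 15) = 3/(y + 5) - 4/(y + 3) + 4/(y - 1): now 3*y**4*log(y)/10 - 3*y**4/40 + ∫(4/(y - 1)) dy + ∫(-4/(y + 3)) dy + ∫(3/(y + 5)) dy.
Step 5. Evaluate the standard form [assuming y > -5]: now 3*y**4*log(y)/10 - 3*y**4/40 + 3*log(y + 5) + ∫(4/(y - 1)) dy + ∫(-4/(y + 3)) dy.
Step 6. Evaluate the standard form [assuming y > -3]: now 3*y**4*log(y)/10 - 3*y**4/40 - 4*log(y + 3) + 3*log(y + 5) + ∫(4/(y - 1)) dy.
Step 7. Evaluate the standard form [assuming y > 1]: now 3*y**4*log(y)/10 - 3*y**4/40 + 4*log(y - 1) - 4*log(y + 3) + 3*log(y + 5).
Answer: 3*y**4*log(y)/10 - 3*y**4/40 + 4*log(y - 1) - 4*log(y + 3) + 3*log(y + 5).


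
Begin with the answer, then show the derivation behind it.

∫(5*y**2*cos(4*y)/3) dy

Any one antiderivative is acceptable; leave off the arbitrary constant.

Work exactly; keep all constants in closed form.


The answer is 5*y**2*sin(4*y)/12 + 5*y*cos(4*y)/24 - 5*sin(4*y)/96.
Step 1. Integrate ∫(5*y**2*cos(4*y)/3) dy by parts with u = y**2, dv = (5*cos(4*y)/3) dy, so v = 5*sin(4*y)/12: now 5*y**2*sin(4*y)/12 + ∫(-5*y*sin(4*y)/6) dy.
Step 2. Integrate ∫(-5*y*sin(4*y)/6) dy by parts with u = y, dv = (-5*sin(4*y)/6) dy, so v = 5*cos(4*y)/24: now 5*y**2*sin(4*y)/12 + 5*y*cos(4*y)/24 + ∫(-5*cos(4*y)/24) dy.
Step 3. Evaluate the standard form: now 5*y**2*sin(4*y)/12 + 5*y*cos(4*y)/24 - 5*sin(4*y)/96.
Answer: 5*y**2*sin(4*y)/12 + 5*y*cos(4*y)/24 - 5*sin(4*y)/96.


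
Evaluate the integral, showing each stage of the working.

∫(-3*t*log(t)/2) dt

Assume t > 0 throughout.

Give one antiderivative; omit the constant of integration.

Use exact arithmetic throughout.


Step 1. Integrate ∫(-3*t*log(t)/2) dt by parts with u = log(t), dv = (-3*t/2) dt, so v = -3*t**2/4 [assuming t > 0]: now -3*t**2*log(t)/4 + ∫(3*t/4) dt.
Step 2. Evaluate the standard form: now -3*t**2*log(t)/4 + 3*t**2/8.
Answer: -3*t**2*log(t)/4 + 3*t**2/8.


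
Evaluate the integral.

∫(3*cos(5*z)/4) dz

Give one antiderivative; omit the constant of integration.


Answer: 3*sin(5*z)/20.
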